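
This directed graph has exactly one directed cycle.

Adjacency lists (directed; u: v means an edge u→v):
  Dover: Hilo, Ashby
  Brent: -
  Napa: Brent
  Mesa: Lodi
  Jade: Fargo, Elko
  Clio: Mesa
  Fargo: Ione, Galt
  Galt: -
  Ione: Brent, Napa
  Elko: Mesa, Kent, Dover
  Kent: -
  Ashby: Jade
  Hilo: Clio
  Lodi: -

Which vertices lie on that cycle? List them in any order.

DFS with gray/black marking from Jade:
Jade gray
  Fargo gray
    Ione gray
      Brent gray
      Brent black
      Napa gray
        Napa→Brent: Brent black — skip
      Napa black
    Ione black
    Galt gray
    Galt black
  Fargo black
  Elko gray
    Mesa gray
      Lodi gray
      Lodi black
    Mesa black
    Kent gray
    Kent black
    Dover gray
      Hilo gray
        Clio gray
          Clio→Mesa: Mesa black — skip
        Clio black
      Hilo black
      Ashby gray
        Ashby→Jade: Jade is gray → back edge
Back edge closes the cycle Jade → Elko → Dover → Ashby → Jade; its vertices are {Elko, Jade, Ashby, Dover}.

Elko, Jade, Ashby, Dover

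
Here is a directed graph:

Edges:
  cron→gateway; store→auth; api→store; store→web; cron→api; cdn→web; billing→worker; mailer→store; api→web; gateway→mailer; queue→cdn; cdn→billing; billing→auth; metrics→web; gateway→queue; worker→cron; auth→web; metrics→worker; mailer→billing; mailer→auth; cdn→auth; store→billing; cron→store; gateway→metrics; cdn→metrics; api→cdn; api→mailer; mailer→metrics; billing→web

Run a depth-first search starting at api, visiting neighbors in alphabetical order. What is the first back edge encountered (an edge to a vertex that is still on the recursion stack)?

cron->api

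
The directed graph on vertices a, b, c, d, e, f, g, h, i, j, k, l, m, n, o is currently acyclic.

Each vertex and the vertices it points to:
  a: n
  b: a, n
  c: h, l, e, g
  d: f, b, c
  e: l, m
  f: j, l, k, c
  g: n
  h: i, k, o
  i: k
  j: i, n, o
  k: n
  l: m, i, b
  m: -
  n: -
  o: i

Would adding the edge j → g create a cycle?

No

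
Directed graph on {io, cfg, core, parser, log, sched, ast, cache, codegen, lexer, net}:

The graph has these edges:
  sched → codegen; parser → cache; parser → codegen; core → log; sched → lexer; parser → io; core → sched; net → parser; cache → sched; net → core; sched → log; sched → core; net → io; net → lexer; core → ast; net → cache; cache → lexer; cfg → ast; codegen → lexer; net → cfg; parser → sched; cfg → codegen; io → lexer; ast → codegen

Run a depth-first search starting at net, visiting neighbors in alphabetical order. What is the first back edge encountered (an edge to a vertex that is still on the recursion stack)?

core->sched

DFS from net (visiting neighbors in alphabetical order); mark gray on enter, black on exit:
net gray
  cache gray
    lexer gray
    lexer black
    sched gray
      codegen gray
        codegen→lexer: lexer black — skip
      codegen black
      core gray
        ast gray
          ast→codegen: codegen black — skip
        ast black
        log gray
        log black
        core→sched: sched is gray → back edge
First back edge: core → sched.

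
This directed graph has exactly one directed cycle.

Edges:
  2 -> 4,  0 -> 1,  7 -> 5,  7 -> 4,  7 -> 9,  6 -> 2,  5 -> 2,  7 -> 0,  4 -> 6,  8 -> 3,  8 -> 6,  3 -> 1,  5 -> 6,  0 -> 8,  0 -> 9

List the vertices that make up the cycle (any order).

DFS with gray/black marking from 6:
6 gray
  2 gray
    4 gray
      4→6: 6 is gray → back edge
Back edge closes the cycle 6 → 2 → 4 → 6; its vertices are {2, 4, 6}.

2, 4, 6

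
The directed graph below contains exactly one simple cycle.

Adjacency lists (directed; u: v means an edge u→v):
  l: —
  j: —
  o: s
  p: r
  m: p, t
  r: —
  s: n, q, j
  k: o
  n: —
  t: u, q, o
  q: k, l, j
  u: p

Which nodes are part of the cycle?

DFS with gray/black marking from o:
o gray
  s gray
    n gray
    n black
    q gray
      k gray
        k→o: o is gray → back edge
Back edge closes the cycle o → s → q → k → o; its vertices are {k, o, q, s}.

k, o, q, s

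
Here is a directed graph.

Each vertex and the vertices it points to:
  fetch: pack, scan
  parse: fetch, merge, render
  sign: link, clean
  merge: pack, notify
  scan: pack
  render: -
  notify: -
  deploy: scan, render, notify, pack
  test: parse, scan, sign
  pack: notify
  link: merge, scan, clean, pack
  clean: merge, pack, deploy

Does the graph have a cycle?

No

DFS with white/gray/black marking, starting from sign:
sign gray
  link gray
    merge gray
      pack gray
        notify gray
        notify black
      pack black
      merge→notify: notify black — skip
    merge black
    scan gray
      scan→pack: pack black — skip
    scan black
    clean gray
      clean→merge: merge black — skip
      clean→pack: pack black — skip
      deploy gray
        deploy→scan: scan black — skip
        render gray
        render black
        deploy→notify: notify black — skip
        deploy→pack: pack black — skip
      deploy black
    clean black
    link→pack: pack black — skip
  link black
  sign→clean: clean black — skip
sign black
fetch gray
  fetch→pack: pack black — skip
  fetch→scan: scan black — skip
fetch black
parse gray
  parse→fetch: fetch black — skip
  parse→merge: merge black — skip
  parse→render: render black — skip
parse black
test gray
  test→parse: parse black — skip
  test→scan: scan black — skip
  test→sign: sign black — skip
test black
Every edge goes to a white or black vertex — no back edge, so the graph is acyclic.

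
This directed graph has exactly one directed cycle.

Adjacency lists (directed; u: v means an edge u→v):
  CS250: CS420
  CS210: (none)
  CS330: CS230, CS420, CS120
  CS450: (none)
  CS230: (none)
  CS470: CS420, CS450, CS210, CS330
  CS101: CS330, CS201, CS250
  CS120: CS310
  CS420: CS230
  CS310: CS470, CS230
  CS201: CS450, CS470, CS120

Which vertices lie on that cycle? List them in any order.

DFS with gray/black marking from CS470:
CS470 gray
  CS420 gray
    CS230 gray
    CS230 black
  CS420 black
  CS450 gray
  CS450 black
  CS210 gray
  CS210 black
  CS330 gray
    CS330→CS230: CS230 black — skip
    CS330→CS420: CS420 black — skip
    CS120 gray
      CS310 gray
        CS310→CS470: CS470 is gray → back edge
Back edge closes the cycle CS470 → CS330 → CS120 → CS310 → CS470; its vertices are {CS120, CS310, CS330, CS470}.

CS120, CS310, CS330, CS470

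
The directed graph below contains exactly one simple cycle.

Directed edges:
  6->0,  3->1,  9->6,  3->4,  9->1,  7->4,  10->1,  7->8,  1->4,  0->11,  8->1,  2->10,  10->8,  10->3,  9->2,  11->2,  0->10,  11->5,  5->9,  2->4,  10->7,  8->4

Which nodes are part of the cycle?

DFS with gray/black marking from 0:
0 gray
  10 gray
    7 gray
      4 gray
      4 black
      8 gray
        1 gray
          1→4: 4 black — skip
        1 black
        8→4: 4 black — skip
      8 black
    7 black
    10→8: 8 black — skip
    10→1: 1 black — skip
    3 gray
      3→1: 1 black — skip
      3→4: 4 black — skip
    3 black
  10 black
  11 gray
    5 gray
      9 gray
        9→1: 1 black — skip
        2 gray
          2→10: 10 black — skip
          2→4: 4 black — skip
        2 black
        6 gray
          6→0: 0 is gray → back edge
Back edge closes the cycle 0 → 11 → 5 → 9 → 6 → 0; its vertices are {0, 5, 6, 9, 11}.

0, 5, 6, 9, 11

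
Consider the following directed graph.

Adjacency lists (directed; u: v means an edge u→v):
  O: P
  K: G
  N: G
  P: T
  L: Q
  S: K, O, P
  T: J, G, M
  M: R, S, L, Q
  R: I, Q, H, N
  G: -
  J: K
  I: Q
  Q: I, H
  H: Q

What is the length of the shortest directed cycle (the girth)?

2

For each vertex v, BFS finds the shortest path from v back to v.
The shortest such closed walk is H → Q → H, length 2.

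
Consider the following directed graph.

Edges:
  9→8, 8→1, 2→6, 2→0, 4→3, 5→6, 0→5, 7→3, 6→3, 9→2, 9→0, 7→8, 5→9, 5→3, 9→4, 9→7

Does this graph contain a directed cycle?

DFS with white/gray/black marking, starting from 3:
3 gray
3 black
0 gray
  5 gray
    6 gray
      6→3: 3 black — skip
    6 black
    5→3: 3 black — skip
    9 gray
      8 gray
        1 gray
        1 black
      8 black
      9→0: 0 is gray → back edge
Back edge found, so a cycle exists: 0 → 5 → 9 → 0.

Yes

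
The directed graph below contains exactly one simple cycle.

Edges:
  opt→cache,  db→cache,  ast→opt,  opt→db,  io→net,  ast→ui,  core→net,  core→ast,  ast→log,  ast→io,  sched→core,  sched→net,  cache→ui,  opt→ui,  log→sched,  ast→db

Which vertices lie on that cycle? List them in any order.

DFS with gray/black marking from ast:
ast gray
  io gray
    net gray
    net black
  io black
  ui gray
  ui black
  log gray
    sched gray
      core gray
        core→ast: ast is gray → back edge
Back edge closes the cycle ast → log → sched → core → ast; its vertices are {ast, log, core, sched}.

ast, log, core, sched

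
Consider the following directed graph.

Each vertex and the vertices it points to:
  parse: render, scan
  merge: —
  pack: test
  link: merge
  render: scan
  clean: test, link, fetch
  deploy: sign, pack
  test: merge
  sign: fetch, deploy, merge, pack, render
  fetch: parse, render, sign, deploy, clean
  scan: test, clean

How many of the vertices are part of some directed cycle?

7

A vertex is on a directed cycle iff it belongs to a strongly connected component of size ≥ 2 (or has a self-loop).
The vertices on cycles are {scan, sign, clean, fetch, parse, deploy, render} — 7 in total.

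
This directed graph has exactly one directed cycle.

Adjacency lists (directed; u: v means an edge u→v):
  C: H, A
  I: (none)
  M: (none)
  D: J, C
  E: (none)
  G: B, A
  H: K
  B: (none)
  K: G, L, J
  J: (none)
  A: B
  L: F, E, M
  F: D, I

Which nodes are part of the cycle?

C, D, F, H, K, L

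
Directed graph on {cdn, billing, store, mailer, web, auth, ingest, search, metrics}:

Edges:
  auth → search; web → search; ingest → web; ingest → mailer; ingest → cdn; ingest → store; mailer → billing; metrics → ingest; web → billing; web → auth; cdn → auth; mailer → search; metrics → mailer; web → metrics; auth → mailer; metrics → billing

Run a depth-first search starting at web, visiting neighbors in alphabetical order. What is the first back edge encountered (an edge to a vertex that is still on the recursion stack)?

ingest→web

DFS from web (visiting neighbors in alphabetical order); mark gray on enter, black on exit:
web gray
  auth gray
    mailer gray
      billing gray
      billing black
      search gray
      search black
    mailer black
    auth→search: search black — skip
  auth black
  web→billing: billing black — skip
  metrics gray
    metrics→billing: billing black — skip
    ingest gray
      cdn gray
        cdn→auth: auth black — skip
      cdn black
      ingest→mailer: mailer black — skip
      store gray
      store black
      ingest→web: web is gray → back edge
First back edge: ingest → web.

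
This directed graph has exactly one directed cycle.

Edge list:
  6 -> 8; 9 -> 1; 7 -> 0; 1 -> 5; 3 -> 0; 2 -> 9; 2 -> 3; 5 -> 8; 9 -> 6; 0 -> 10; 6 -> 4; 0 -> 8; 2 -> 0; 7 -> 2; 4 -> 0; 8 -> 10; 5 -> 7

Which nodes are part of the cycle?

1, 2, 5, 7, 9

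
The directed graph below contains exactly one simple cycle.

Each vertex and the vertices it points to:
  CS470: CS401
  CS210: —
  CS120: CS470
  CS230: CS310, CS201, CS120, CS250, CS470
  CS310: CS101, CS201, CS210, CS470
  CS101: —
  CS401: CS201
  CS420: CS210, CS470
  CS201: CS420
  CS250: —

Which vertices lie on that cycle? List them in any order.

CS201, CS401, CS420, CS470

DFS with gray/black marking from CS201:
CS201 gray
  CS420 gray
    CS210 gray
    CS210 black
    CS470 gray
      CS401 gray
        CS401→CS201: CS201 is gray → back edge
Back edge closes the cycle CS201 → CS420 → CS470 → CS401 → CS201; its vertices are {CS201, CS401, CS420, CS470}.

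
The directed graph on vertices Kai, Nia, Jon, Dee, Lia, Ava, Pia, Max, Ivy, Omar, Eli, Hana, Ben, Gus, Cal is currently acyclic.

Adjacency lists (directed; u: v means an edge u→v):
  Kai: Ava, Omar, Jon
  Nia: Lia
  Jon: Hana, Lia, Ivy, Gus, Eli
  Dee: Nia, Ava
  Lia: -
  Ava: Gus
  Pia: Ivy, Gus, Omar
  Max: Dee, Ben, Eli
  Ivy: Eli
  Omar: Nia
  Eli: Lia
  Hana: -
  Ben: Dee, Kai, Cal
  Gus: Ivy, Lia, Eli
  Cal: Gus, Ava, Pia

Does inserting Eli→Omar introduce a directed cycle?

No

Adding Eli→Omar creates a cycle iff Omar can already reach Eli.
Explore from Omar: no path reaches Eli. The graph stays acyclic.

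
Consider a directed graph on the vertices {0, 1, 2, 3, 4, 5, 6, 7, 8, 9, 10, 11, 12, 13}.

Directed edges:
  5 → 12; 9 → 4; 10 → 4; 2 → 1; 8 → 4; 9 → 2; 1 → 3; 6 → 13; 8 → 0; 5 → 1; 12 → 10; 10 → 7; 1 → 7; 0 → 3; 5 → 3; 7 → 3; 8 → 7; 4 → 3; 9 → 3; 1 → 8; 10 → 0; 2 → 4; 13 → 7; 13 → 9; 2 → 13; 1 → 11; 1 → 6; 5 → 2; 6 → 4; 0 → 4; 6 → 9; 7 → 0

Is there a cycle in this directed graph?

Yes

DFS with white/gray/black marking, starting from 11:
11 gray
11 black
0 gray
  3 gray
  3 black
  4 gray
    4→3: 3 black — skip
  4 black
0 black
1 gray
  7 gray
    7→3: 3 black — skip
    7→0: 0 black — skip
  7 black
  6 gray
    9 gray
      2 gray
        2→1: 1 is gray → back edge
Back edge found, so a cycle exists: 1 → 6 → 9 → 2 → 1.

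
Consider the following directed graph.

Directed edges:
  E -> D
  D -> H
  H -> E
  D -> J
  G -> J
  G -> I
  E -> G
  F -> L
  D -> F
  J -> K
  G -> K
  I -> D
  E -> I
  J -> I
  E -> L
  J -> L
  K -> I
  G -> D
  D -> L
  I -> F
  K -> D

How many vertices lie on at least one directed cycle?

A vertex is on a directed cycle iff it belongs to a strongly connected component of size ≥ 2 (or has a self-loop).
The vertices on cycles are {D, E, G, H, I, J, K} — 7 in total.

7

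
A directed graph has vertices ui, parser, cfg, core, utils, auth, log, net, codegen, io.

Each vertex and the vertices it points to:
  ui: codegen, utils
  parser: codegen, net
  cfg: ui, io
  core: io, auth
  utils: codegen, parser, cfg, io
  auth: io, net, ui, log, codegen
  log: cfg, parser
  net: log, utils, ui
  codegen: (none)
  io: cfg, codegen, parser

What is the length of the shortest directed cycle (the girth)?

For each vertex v, BFS finds the shortest path from v back to v.
The shortest such closed walk is io → cfg → io, length 2.

2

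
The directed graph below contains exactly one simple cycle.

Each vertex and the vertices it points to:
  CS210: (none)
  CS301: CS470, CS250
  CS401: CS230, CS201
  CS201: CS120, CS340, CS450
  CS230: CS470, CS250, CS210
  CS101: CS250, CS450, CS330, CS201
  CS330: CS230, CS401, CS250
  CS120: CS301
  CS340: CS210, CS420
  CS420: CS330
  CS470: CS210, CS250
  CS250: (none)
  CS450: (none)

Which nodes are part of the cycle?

DFS with gray/black marking from CS201:
CS201 gray
  CS120 gray
    CS301 gray
      CS470 gray
        CS210 gray
        CS210 black
        CS250 gray
        CS250 black
      CS470 black
      CS301→CS250: CS250 black — skip
    CS301 black
  CS120 black
  CS340 gray
    CS340→CS210: CS210 black — skip
    CS420 gray
      CS330 gray
        CS230 gray
          CS230→CS470: CS470 black — skip
          CS230→CS250: CS250 black — skip
          CS230→CS210: CS210 black — skip
        CS230 black
        CS401 gray
          CS401→CS230: CS230 black — skip
          CS401→CS201: CS201 is gray → back edge
Back edge closes the cycle CS201 → CS340 → CS420 → CS330 → CS401 → CS201; its vertices are {CS201, CS330, CS340, CS401, CS420}.

CS201, CS330, CS340, CS401, CS420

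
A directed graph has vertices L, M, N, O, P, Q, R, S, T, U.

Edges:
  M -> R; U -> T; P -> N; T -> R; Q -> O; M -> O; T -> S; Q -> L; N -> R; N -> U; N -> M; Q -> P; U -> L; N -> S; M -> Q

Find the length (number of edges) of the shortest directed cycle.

4

For each vertex v, BFS finds the shortest path from v back to v.
The shortest such closed walk is N → M → Q → P → N, length 4.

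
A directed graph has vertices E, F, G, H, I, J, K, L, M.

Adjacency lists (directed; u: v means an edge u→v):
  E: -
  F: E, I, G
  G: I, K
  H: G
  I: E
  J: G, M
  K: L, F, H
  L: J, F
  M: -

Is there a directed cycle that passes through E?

No

E lies on a cycle iff there is a path from E back to itself.
Exploring from E, it never reaches itself; equivalently, its strongly connected component is a singleton.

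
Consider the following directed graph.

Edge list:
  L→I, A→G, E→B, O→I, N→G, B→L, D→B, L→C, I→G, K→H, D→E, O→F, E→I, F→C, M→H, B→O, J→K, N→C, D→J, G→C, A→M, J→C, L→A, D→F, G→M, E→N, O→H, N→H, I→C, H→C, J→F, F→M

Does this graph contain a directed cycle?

No

DFS with white/gray/black marking, starting from K:
K gray
  H gray
    C gray
    C black
  H black
K black
A gray
  M gray
    M→H: H black — skip
  M black
  G gray
    G→M: M black — skip
    G→C: C black — skip
  G black
A black
B gray
  L gray
    I gray
      I→G: G black — skip
      I→C: C black — skip
    I black
    L→C: C black — skip
    L→A: A black — skip
  L black
  O gray
    O→H: H black — skip
    F gray
      F→M: M black — skip
      F→C: C black — skip
    F black
    O→I: I black — skip
  O black
B black
D gray
  E gray
    E→B: B black — skip
    N gray
      N→G: G black — skip
      N→H: H black — skip
      N→C: C black — skip
    N black
    E→I: I black — skip
  E black
  J gray
    J→F: F black — skip
    J→C: C black — skip
    J→K: K black — skip
  J black
  D→B: B black — skip
  D→F: F black — skip
D black
Every edge goes to a white or black vertex — no back edge, so the graph is acyclic.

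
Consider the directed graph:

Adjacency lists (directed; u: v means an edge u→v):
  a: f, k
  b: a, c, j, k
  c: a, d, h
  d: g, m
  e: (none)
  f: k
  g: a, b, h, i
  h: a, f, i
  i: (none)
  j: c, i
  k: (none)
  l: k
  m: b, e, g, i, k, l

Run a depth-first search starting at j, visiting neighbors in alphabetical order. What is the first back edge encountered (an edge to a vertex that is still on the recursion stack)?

b->c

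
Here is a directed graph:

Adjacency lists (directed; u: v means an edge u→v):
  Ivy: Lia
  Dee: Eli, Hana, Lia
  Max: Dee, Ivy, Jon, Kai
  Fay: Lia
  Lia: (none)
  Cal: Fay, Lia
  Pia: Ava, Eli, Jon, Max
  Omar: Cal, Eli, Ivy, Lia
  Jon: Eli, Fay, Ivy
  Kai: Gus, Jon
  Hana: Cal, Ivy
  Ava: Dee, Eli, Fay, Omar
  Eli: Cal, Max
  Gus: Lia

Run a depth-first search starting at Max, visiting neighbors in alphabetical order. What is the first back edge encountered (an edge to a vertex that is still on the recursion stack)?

DFS from Max (visiting neighbors in alphabetical order); mark gray on enter, black on exit:
Max gray
  Dee gray
    Eli gray
      Cal gray
        Fay gray
          Lia gray
          Lia black
        Fay black
        Cal→Lia: Lia black — skip
      Cal black
      Eli→Max: Max is gray → back edge
First back edge: Eli → Max.

Eli→Max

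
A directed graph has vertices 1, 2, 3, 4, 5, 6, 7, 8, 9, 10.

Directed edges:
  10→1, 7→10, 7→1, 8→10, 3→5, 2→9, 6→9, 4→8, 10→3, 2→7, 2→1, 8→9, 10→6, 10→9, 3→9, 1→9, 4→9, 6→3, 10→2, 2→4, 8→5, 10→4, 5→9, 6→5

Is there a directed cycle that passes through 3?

3 lies on a cycle iff there is a path from 3 back to itself.
Exploring from 3, it never reaches itself; equivalently, its strongly connected component is a singleton.

No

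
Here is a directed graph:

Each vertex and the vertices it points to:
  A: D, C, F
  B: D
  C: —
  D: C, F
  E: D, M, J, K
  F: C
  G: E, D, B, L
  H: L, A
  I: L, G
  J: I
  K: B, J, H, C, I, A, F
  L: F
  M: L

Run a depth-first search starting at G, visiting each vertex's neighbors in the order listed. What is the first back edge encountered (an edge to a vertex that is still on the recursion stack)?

DFS from G (visiting each vertex's neighbors in the order listed); mark gray on enter, black on exit:
G gray
  E gray
    D gray
      C gray
      C black
      F gray
        F→C: C black — skip
      F black
    D black
    M gray
      L gray
        L→F: F black — skip
      L black
    M black
    J gray
      I gray
        I→L: L black — skip
        I→G: G is gray → back edge
First back edge: I → G.

I→G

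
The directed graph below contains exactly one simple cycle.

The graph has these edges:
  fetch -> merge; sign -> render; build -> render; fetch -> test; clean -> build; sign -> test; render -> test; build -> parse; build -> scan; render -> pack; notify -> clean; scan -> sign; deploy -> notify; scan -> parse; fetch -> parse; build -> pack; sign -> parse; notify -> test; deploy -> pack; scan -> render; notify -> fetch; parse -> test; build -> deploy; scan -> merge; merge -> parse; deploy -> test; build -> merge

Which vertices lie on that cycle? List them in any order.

build, clean, deploy, notify

DFS with gray/black marking from notify:
notify gray
  clean gray
    build gray
      render gray
        pack gray
        pack black
        test gray
        test black
      render black
      scan gray
        scan→render: render black — skip
        merge gray
          parse gray
            parse→test: test black — skip
          parse black
        merge black
        scan→parse: parse black — skip
        sign gray
          sign→test: test black — skip
          sign→parse: parse black — skip
          sign→render: render black — skip
        sign black
      scan black
      build→parse: parse black — skip
      build→merge: merge black — skip
      deploy gray
        deploy→test: test black — skip
        deploy→notify: notify is gray → back edge
Back edge closes the cycle notify → clean → build → deploy → notify; its vertices are {build, clean, deploy, notify}.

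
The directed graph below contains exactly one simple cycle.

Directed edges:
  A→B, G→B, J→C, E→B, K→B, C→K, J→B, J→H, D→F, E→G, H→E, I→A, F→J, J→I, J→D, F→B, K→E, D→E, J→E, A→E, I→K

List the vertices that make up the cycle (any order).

D, F, J

DFS with gray/black marking from F:
F gray
  J gray
    E gray
      B gray
      B black
      G gray
        G→B: B black — skip
      G black
    E black
    J→B: B black — skip
    H gray
      H→E: E black — skip
    H black
    C gray
      K gray
        K→E: E black — skip
        K→B: B black — skip
      K black
    C black
    D gray
      D→E: E black — skip
      D→F: F is gray → back edge
Back edge closes the cycle F → J → D → F; its vertices are {D, F, J}.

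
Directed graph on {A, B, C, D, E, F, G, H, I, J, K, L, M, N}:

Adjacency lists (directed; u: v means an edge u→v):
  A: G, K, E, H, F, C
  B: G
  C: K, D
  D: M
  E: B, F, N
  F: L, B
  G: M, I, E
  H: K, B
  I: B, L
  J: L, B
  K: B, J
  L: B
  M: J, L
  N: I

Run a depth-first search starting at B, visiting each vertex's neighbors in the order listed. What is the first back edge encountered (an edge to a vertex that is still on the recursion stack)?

DFS from B (visiting each vertex's neighbors in the order listed); mark gray on enter, black on exit:
B gray
  G gray
    M gray
      J gray
        L gray
          L→B: B is gray → back edge
First back edge: L → B.

L->B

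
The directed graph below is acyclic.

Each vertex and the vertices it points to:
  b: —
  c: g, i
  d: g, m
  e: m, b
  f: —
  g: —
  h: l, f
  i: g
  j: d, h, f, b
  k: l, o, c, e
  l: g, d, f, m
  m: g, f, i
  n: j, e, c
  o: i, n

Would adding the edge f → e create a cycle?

Yes

Adding f→e creates a cycle iff e can already reach f.
Path from e: e → m → f.
So e → … → f → e is a cycle.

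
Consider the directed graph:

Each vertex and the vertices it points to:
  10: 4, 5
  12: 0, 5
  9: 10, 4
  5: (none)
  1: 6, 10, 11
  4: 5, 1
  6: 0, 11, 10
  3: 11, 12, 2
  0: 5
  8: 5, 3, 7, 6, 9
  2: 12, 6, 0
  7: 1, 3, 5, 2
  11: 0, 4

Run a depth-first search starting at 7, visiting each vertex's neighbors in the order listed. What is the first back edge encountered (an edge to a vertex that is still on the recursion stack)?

4->1

DFS from 7 (visiting each vertex's neighbors in the order listed); mark gray on enter, black on exit:
7 gray
  1 gray
    6 gray
      0 gray
        5 gray
        5 black
      0 black
      11 gray
        11→0: 0 black — skip
        4 gray
          4→5: 5 black — skip
          4→1: 1 is gray → back edge
First back edge: 4 → 1.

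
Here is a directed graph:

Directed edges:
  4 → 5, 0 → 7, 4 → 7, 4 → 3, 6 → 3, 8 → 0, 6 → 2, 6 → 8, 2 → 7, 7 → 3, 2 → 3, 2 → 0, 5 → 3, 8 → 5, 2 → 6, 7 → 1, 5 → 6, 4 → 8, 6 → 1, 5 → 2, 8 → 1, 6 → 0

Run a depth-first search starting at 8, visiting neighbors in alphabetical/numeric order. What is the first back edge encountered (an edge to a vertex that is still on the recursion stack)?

DFS from 8 (visiting neighbors in alphabetical/numeric order); mark gray on enter, black on exit:
8 gray
  0 gray
    7 gray
      1 gray
      1 black
      3 gray
      3 black
    7 black
  0 black
  8→1: 1 black — skip
  5 gray
    2 gray
      2→0: 0 black — skip
      2→3: 3 black — skip
      6 gray
        6→0: 0 black — skip
        6→1: 1 black — skip
        6→2: 2 is gray → back edge
First back edge: 6 → 2.

6->2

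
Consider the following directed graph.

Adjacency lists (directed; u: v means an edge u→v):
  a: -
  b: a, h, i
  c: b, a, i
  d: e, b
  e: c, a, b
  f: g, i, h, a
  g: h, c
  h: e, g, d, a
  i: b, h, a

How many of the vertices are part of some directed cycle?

A vertex is on a directed cycle iff it belongs to a strongly connected component of size ≥ 2 (or has a self-loop).
The vertices on cycles are {b, c, d, e, g, h, i} — 7 in total.

7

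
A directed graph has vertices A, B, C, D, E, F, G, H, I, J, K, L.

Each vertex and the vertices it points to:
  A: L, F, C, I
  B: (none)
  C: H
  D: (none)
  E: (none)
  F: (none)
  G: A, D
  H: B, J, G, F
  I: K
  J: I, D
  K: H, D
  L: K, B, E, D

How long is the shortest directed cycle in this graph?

4

For each vertex v, BFS finds the shortest path from v back to v.
The shortest such closed walk is A → C → H → G → A, length 4.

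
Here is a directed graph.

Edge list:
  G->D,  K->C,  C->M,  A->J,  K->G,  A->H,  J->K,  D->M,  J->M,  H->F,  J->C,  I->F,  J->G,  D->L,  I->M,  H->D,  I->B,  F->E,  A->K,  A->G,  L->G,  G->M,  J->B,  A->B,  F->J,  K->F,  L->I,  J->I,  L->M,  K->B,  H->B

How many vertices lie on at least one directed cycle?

7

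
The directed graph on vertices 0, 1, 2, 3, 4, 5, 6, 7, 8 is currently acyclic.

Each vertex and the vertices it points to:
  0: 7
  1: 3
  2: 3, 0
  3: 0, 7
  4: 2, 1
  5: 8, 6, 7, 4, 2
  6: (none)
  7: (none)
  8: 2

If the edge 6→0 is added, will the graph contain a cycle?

No

Adding 6→0 creates a cycle iff 0 can already reach 6.
Explore from 0: no path reaches 6. The graph stays acyclic.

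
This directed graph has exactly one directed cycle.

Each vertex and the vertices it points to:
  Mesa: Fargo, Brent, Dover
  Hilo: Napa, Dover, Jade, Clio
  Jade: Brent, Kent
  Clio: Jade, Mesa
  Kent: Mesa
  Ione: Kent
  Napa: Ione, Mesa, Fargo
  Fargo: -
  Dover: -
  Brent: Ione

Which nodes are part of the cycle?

Ione, Kent, Mesa, Brent

DFS with gray/black marking from Mesa:
Mesa gray
  Fargo gray
  Fargo black
  Brent gray
    Ione gray
      Kent gray
        Kent→Mesa: Mesa is gray → back edge
Back edge closes the cycle Mesa → Brent → Ione → Kent → Mesa; its vertices are {Ione, Kent, Mesa, Brent}.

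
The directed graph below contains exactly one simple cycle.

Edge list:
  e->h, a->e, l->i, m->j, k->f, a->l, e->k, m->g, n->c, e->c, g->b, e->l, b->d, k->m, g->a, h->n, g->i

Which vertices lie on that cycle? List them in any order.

a, e, g, k, m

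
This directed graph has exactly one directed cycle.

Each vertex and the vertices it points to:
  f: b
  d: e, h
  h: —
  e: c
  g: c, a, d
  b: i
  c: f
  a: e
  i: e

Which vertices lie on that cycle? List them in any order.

b, c, e, f, i

DFS with gray/black marking from c:
c gray
  f gray
    b gray
      i gray
        e gray
          e→c: c is gray → back edge
Back edge closes the cycle c → f → b → i → e → c; its vertices are {b, c, e, f, i}.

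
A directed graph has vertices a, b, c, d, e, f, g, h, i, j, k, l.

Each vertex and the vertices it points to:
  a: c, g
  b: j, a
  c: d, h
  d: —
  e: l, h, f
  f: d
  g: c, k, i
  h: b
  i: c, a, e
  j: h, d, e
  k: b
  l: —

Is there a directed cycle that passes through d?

No

d lies on a cycle iff there is a path from d back to itself.
Exploring from d, it never reaches itself; equivalently, its strongly connected component is a singleton.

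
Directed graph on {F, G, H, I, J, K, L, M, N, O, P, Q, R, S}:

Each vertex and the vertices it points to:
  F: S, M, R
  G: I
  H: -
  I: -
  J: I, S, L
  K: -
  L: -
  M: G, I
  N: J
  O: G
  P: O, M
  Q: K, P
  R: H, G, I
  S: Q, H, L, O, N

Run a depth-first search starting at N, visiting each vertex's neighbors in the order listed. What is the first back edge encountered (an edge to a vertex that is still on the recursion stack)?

DFS from N (visiting each vertex's neighbors in the order listed); mark gray on enter, black on exit:
N gray
  J gray
    I gray
    I black
    S gray
      Q gray
        K gray
        K black
        P gray
          O gray
            G gray
              G→I: I black — skip
            G black
          O black
          M gray
            M→G: G black — skip
            M→I: I black — skip
          M black
        P black
      Q black
      H gray
      H black
      L gray
      L black
      S→O: O black — skip
      S→N: N is gray → back edge
First back edge: S → N.

S->N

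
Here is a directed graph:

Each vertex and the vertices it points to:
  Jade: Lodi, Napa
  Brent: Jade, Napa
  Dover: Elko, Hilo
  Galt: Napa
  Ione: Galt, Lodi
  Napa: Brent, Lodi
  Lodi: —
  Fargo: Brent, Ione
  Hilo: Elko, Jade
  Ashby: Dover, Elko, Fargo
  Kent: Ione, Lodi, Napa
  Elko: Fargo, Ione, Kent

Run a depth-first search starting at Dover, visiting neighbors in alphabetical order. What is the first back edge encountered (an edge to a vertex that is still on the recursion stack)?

Napa->Brent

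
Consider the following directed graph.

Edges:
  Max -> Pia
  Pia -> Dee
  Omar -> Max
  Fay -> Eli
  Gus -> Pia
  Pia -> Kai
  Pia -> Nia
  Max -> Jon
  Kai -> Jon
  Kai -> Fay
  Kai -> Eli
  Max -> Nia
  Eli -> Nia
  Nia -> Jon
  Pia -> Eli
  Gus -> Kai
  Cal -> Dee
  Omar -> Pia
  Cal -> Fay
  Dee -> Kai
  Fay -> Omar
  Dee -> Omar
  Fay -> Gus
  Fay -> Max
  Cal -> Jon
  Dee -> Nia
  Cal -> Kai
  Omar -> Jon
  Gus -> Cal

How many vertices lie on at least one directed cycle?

8

A vertex is on a directed cycle iff it belongs to a strongly connected component of size ≥ 2 (or has a self-loop).
The vertices on cycles are {Cal, Dee, Fay, Gus, Kai, Max, Pia, Omar} — 8 in total.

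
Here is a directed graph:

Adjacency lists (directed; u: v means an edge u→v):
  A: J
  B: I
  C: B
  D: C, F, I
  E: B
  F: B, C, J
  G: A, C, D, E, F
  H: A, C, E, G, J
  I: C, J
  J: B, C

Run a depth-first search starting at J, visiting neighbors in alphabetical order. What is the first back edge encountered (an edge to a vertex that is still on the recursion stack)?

DFS from J (visiting neighbors in alphabetical order); mark gray on enter, black on exit:
J gray
  B gray
    I gray
      C gray
        C→B: B is gray → back edge
First back edge: C → B.

C->B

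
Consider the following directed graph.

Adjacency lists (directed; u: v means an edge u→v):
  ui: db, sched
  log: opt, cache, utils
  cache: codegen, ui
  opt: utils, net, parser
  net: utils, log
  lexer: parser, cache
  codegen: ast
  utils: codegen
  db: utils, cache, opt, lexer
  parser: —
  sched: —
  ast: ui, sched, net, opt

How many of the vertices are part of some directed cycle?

10

A vertex is on a directed cycle iff it belongs to a strongly connected component of size ≥ 2 (or has a self-loop).
The vertices on cycles are {db, ui, ast, log, net, opt, cache, lexer, utils, codegen} — 10 in total.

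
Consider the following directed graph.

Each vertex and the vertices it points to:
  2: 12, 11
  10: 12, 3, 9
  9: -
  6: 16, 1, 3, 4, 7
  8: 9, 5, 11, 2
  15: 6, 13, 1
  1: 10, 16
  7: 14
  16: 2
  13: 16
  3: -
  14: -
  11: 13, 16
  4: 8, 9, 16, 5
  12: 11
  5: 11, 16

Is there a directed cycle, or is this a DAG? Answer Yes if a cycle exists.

Yes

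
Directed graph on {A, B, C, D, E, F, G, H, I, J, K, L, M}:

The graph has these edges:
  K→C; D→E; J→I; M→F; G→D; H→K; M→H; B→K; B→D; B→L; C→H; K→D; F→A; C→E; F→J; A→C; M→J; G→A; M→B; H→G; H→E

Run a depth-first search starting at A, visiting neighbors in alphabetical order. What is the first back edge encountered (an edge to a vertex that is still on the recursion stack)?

DFS from A (visiting neighbors in alphabetical order); mark gray on enter, black on exit:
A gray
  C gray
    E gray
    E black
    H gray
      H→E: E black — skip
      G gray
        G→A: A is gray → back edge
First back edge: G → A.

G→A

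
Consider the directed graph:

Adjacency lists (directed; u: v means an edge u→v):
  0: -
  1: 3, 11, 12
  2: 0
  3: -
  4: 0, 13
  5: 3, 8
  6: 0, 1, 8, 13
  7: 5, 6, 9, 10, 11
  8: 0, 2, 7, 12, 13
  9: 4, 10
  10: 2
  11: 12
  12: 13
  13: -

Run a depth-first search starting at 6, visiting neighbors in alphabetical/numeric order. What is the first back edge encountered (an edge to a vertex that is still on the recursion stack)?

5→8

DFS from 6 (visiting neighbors in alphabetical/numeric order); mark gray on enter, black on exit:
6 gray
  0 gray
  0 black
  1 gray
    3 gray
    3 black
    11 gray
      12 gray
        13 gray
        13 black
      12 black
    11 black
    1→12: 12 black — skip
  1 black
  8 gray
    8→0: 0 black — skip
    2 gray
      2→0: 0 black — skip
    2 black
    7 gray
      5 gray
        5→3: 3 black — skip
        5→8: 8 is gray → back edge
First back edge: 5 → 8.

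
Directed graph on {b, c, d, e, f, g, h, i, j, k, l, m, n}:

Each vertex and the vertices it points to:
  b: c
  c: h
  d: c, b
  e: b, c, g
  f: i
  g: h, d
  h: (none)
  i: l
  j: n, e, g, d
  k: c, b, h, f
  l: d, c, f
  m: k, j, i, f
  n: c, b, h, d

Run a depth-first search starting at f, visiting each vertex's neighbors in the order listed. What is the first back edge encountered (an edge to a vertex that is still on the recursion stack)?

DFS from f (visiting each vertex's neighbors in the order listed); mark gray on enter, black on exit:
f gray
  i gray
    l gray
      d gray
        c gray
          h gray
          h black
        c black
        b gray
          b→c: c black — skip
        b black
      d black
      l→c: c black — skip
      l→f: f is gray → back edge
First back edge: l → f.

l->f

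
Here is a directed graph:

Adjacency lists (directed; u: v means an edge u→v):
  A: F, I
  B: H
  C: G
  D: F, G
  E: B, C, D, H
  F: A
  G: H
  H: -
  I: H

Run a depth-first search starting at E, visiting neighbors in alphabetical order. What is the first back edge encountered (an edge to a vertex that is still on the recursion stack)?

A->F

DFS from E (visiting neighbors in alphabetical order); mark gray on enter, black on exit:
E gray
  B gray
    H gray
    H black
  B black
  C gray
    G gray
      G→H: H black — skip
    G black
  C black
  D gray
    F gray
      A gray
        A→F: F is gray → back edge
First back edge: A → F.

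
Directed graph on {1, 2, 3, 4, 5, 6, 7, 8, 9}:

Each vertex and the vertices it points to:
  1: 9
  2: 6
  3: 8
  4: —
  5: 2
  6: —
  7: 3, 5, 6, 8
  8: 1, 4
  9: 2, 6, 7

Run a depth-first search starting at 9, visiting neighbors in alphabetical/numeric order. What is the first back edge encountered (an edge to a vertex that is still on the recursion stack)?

1→9

DFS from 9 (visiting neighbors in alphabetical/numeric order); mark gray on enter, black on exit:
9 gray
  2 gray
    6 gray
    6 black
  2 black
  9→6: 6 black — skip
  7 gray
    3 gray
      8 gray
        1 gray
          1→9: 9 is gray → back edge
First back edge: 1 → 9.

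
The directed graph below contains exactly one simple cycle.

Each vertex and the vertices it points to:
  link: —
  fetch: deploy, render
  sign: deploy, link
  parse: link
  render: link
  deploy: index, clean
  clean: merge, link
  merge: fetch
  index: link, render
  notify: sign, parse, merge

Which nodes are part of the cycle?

clean, fetch, merge, deploy

DFS with gray/black marking from merge:
merge gray
  fetch gray
    deploy gray
      index gray
        link gray
        link black
        render gray
          render→link: link black — skip
        render black
      index black
      clean gray
        clean→merge: merge is gray → back edge
Back edge closes the cycle merge → fetch → deploy → clean → merge; its vertices are {clean, fetch, merge, deploy}.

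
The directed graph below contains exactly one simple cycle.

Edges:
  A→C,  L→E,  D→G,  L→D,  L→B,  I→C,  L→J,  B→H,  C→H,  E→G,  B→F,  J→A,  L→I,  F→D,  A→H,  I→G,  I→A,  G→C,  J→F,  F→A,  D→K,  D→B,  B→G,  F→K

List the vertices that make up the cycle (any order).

B, D, F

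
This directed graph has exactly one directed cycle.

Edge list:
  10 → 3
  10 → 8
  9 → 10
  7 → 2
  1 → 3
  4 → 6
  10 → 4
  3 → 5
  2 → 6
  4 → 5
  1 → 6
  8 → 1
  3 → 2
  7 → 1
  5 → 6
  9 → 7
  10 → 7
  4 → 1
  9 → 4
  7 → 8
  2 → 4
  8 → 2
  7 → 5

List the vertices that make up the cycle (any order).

1, 2, 3, 4

DFS with gray/black marking from 4:
4 gray
  1 gray
    3 gray
      2 gray
        2→4: 4 is gray → back edge
Back edge closes the cycle 4 → 1 → 3 → 2 → 4; its vertices are {1, 2, 3, 4}.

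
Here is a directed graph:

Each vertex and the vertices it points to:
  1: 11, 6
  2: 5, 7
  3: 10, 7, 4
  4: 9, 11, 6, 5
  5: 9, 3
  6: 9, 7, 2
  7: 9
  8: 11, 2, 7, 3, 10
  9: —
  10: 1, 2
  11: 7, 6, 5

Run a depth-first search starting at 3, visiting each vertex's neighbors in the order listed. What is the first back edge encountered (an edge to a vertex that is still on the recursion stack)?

DFS from 3 (visiting each vertex's neighbors in the order listed); mark gray on enter, black on exit:
3 gray
  10 gray
    1 gray
      11 gray
        7 gray
          9 gray
          9 black
        7 black
        6 gray
          6→9: 9 black — skip
          6→7: 7 black — skip
          2 gray
            5 gray
              5→9: 9 black — skip
              5→3: 3 is gray → back edge
First back edge: 5 → 3.

5->3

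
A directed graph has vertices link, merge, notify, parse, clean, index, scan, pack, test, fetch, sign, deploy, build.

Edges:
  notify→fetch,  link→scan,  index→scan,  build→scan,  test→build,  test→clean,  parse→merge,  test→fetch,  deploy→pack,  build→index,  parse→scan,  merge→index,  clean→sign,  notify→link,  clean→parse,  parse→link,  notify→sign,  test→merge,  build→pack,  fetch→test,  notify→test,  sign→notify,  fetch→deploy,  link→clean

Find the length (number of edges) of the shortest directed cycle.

2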